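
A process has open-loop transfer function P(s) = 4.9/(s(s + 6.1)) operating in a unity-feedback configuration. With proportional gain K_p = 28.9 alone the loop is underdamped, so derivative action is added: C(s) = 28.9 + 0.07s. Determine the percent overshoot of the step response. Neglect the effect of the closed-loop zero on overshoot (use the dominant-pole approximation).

41.3%

Forward path: (28.9 + 0.07s)·4.9/(s(s+6.1)). The closed-loop characteristic equation is s² + (6.1 + 4.9·0.07)s + 4.9·28.9 = 0.
That is s² + 6.443s + 141.6 = 0, so ω_n = 11.9 rad/s and ζ = 6.443/(2·11.9) = 0.2707.
%OS = 100·exp(−πζ/√(1−ζ²)) = 41.3%.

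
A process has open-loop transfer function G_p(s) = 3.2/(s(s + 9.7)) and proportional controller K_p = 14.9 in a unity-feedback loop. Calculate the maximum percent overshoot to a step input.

From 1 + K_pG_p(s) = 0: s² + 9.7s + 47.68 = 0 ⇒ ω_n = 6.905, ζ = 0.7024.
%OS = 100·exp(−πζ/√(1−ζ²)) = 100·exp(−π·0.7024/√0.5067) = 4.5%.

4.5%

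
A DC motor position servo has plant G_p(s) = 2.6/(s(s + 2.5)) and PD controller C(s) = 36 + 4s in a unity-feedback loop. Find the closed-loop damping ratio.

Forward path: (36 + 4s)·2.6/(s(s+2.5)). The closed-loop characteristic equation is s² + (2.5 + 2.6·4)s + 2.6·36 = 0.
That is s² + 12.9s + 93.6 = 0, so ω_n = 9.675 rad/s and ζ = 12.9/(2·9.675) = 0.6667.

ζ = 0.667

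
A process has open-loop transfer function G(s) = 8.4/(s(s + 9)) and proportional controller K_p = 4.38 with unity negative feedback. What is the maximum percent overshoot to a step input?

3.09%

Closed-loop characteristic equation: s² + 9s + 36.79 = 0, so ω_n = 6.066 rad/s and ζ = 9/(2·6.066) = 0.7419.
%OS = 100·exp(−πζ/√(1−ζ²)) = 100·exp(−π·0.7419/√0.4496) = 3.09%.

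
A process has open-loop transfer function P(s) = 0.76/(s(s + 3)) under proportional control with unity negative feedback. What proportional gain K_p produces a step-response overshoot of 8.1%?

K_p = 7.59

From %OS = 100·exp(−πζ/√(1−ζ²)) = 8.1%, ζ = −ln(0.081)/√(π²+ln²(0.081)) = 0.6247.
Characteristic equation s² + 3s + 0.76K_p = 0 gives ζ = 3/(2√(0.76K_p)).
Setting ζ = 0.6247: √(0.76K_p) = 3/(2·0.6247) = 2.401, so K_p = 5.766/0.76 = 7.59.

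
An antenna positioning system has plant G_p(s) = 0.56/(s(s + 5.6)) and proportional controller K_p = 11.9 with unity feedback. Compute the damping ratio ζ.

With unity feedback the closed-loop characteristic equation is s² + 5.6s + 11.9·0.56 = s² + 5.6s + 6.664 = 0.
Matching s² + 2ζω_n s + ω_n²: ω_n = √6.664 = 2.581 rad/s and 2ζω_n = 5.6, so ζ = 5.6/(2·2.581) = 1.08.

ζ = 1.08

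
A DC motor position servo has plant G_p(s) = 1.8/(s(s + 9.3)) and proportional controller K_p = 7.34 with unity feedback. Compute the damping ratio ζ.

1 + K_p·G_p(s) = 0 gives s² + 9.3s + 13.21 = 0.
Matching s² + 2ζω_n s + ω_n²: ω_n = √13.21 = 3.635 rad/s and 2ζω_n = 9.3, so ζ = 9.3/(2·3.635) = 1.28.

ζ = 1.28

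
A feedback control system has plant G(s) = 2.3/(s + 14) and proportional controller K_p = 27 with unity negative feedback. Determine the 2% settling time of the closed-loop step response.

T_s ≈ 0.0526 s

Closed-loop transfer function: T(s) = K_p·G(s)/(1 + K_p·G(s)) = 62.1/(s + 14 + 62.1) = 62.1/(s + 76.1).
Time constant τ = 1/76.1 = 0.01314 s, so the 2% settling time is about 4τ = 0.0526 s.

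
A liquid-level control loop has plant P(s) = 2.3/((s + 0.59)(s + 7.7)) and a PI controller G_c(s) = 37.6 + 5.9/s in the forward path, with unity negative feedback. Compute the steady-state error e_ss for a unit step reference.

0

The open loop G_c(s)P(s) has a pole at the origin (type 1), so the static position error constant is infinite and e_ss = 1/(1+∞) = 0.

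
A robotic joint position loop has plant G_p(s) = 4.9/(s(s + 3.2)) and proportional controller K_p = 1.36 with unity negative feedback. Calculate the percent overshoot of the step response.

Closed-loop characteristic equation: s² + 3.2s + 6.664 = 0, so ω_n = 2.581 rad/s and ζ = 3.2/(2·2.581) = 0.6198.
%OS = 100·exp(−πζ/√(1−ζ²)) = 100·exp(−π·0.6198/√0.6158) = 8.36%.

8.36%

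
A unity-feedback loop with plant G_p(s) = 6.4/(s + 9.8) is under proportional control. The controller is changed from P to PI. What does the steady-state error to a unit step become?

0

The integrator makes K_pos = lim_{s→0} C(s)G(s) infinite, so e_ss = 1/(1+K_pos) = 0.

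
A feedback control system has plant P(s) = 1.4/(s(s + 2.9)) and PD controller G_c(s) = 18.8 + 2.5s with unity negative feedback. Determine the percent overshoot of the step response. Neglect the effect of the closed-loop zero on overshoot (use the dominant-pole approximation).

Forward path: (18.8 + 2.5s)·1.4/(s(s+2.9)). The closed-loop characteristic equation is s² + (2.9 + 1.4·2.5)s + 1.4·18.8 = 0.
That is s² + 6.4s + 26.32 = 0, so ω_n = 5.13 rad/s and ζ = 6.4/(2·5.13) = 0.6237.
%OS = 100·exp(−πζ/√(1−ζ²)) = 8.15%.

8.15%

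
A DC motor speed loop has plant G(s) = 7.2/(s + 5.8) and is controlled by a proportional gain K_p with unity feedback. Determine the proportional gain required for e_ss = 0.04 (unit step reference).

K_p = 19.3

The loop is type 0, so e_ss(step) = 1/(1 + K_pos) with K_pos = K_p·G(0).
G(0) = 1.241. Require 1/(1 + K_p·1.241) = 0.04, so 1 + 1.241·K_p = 25.
K_p = (25 − 1)/1.241 = 19.3.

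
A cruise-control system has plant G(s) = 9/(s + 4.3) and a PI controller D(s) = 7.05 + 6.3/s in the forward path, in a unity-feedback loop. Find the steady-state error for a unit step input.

The open loop D(s)G(s) has a pole at the origin (type 1), so the static position error constant is infinite and e_ss = 1/(1+∞) = 0.

0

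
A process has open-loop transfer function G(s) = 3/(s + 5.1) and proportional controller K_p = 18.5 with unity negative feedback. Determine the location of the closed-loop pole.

s = -60.6

Closed-loop transfer function: T(s) = K_p·G(s)/(1 + K_p·G(s)) = 55.5/(s + 5.1 + 55.5) = 55.5/(s + 60.6).
The closed-loop pole is at s = −60.6.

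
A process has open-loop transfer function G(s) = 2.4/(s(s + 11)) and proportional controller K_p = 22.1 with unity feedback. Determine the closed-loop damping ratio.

ζ = 0.755

The closed-loop denominator is s(s+11) + 22.1·2.4 = s² + 11s + 53.04.
Matching s² + 2ζω_n s + ω_n²: ω_n = √53.04 = 7.283 rad/s and 2ζω_n = 11, so ζ = 11/(2·7.283) = 0.755.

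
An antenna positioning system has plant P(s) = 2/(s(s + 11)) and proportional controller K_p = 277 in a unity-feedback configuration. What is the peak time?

From 1 + K_pP(s) = 0: s² + 11s + 554 = 0 ⇒ ω_n = 23.54, ζ = 0.2337.
Damped frequency ω_d = ω_n√(1−ζ²) = 22.89 rad/s, so peak time T_p = π/ω_d = 0.137 s.

T_p = 0.137 s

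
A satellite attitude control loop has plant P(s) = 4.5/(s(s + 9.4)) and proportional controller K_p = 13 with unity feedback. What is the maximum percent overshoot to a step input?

From 1 + K_pP(s) = 0: s² + 9.4s + 58.5 = 0 ⇒ ω_n = 7.649, ζ = 0.6145.
%OS = 100·exp(−πζ/√(1−ζ²)) = 100·exp(−π·0.6145/√0.6224) = 8.66%.

8.66%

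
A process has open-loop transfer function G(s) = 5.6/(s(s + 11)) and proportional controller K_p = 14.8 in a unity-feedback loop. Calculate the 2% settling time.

Closed-loop characteristic equation: s² + 11s + 82.88 = 0, so ω_n = 9.104 rad/s and ζ = 11/(2·9.104) = 0.6041.
2% settling time T_s ≈ 4/(ζω_n) = 4/5.5 = 0.727 s.

T_s ≈ 0.727 s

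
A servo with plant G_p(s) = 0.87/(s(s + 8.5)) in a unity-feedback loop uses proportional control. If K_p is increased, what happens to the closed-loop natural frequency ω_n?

increase

ω_n = √(0.87·K_p), which grows with K_p.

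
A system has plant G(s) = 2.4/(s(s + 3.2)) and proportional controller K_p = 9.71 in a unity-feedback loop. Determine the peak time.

T_p = 0.69 s

From 1 + K_pG(s) = 0: s² + 3.2s + 23.3 = 0 ⇒ ω_n = 4.827, ζ = 0.3314.
Damped frequency ω_d = ω_n√(1−ζ²) = 4.555 rad/s, so peak time T_p = π/ω_d = 0.69 s.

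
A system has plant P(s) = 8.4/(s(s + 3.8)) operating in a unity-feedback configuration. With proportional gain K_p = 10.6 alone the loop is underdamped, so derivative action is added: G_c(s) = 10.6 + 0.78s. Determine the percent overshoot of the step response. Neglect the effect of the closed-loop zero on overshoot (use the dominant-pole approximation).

Forward path: (10.6 + 0.78s)·8.4/(s(s+3.8)). The closed-loop characteristic equation is s² + (3.8 + 8.4·0.78)s + 8.4·10.6 = 0.
That is s² + 10.35s + 89.04 = 0, so ω_n = 9.436 rad/s and ζ = 10.35/(2·9.436) = 0.5485.
%OS = 100·exp(−πζ/√(1−ζ²)) = 12.7%.

12.7%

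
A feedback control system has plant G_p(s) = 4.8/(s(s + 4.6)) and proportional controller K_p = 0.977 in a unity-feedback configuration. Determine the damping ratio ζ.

ζ = 1.06

1 + K_p·G_p(s) = 0 gives s² + 4.6s + 4.69 = 0.
Matching s² + 2ζω_n s + ω_n²: ω_n = √4.69 = 2.166 rad/s and 2ζω_n = 4.6, so ζ = 4.6/(2·2.166) = 1.06.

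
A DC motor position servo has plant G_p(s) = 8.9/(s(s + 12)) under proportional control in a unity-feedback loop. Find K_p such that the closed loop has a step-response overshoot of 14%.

From %OS = 100·exp(−πζ/√(1−ζ²)) = 14%, ζ = −ln(0.14)/√(π²+ln²(0.14)) = 0.5305.
Characteristic equation s² + 12s + 8.9K_p = 0 gives ζ = 12/(2√(8.9K_p)).
Setting ζ = 0.5305: √(8.9K_p) = 12/(2·0.5305) = 11.31, so K_p = 127.9/8.9 = 14.4.

K_p = 14.4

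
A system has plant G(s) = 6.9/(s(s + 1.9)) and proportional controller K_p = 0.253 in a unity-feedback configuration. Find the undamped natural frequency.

The closed-loop denominator is s(s+1.9) + 0.253·6.9 = s² + 1.9s + 1.746.
Matching s² + 2ζω_n s + ω_n²: ω_n = √1.746 = 1.321 rad/s and 2ζω_n = 1.9, so ζ = 1.9/(2·1.321) = 0.719.

ω_n = 1.32 rad/s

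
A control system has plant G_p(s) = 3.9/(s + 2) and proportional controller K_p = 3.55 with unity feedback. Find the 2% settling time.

T_s ≈ 0.252 s

Closed-loop transfer function: T(s) = K_p·G_p(s)/(1 + K_p·G_p(s)) = 13.84/(s + 2 + 13.84) = 13.84/(s + 15.84).
Time constant τ = 1/15.84 = 0.06311 s, so the 2% settling time is about 4τ = 0.252 s.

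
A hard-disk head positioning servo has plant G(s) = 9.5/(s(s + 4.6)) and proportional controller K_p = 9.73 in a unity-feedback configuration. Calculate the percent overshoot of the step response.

From 1 + K_pG(s) = 0: s² + 4.6s + 92.44 = 0 ⇒ ω_n = 9.614, ζ = 0.2392.
%OS = 100·exp(−πζ/√(1−ζ²)) = 100·exp(−π·0.2392/√0.9428) = 46.1%.

46.1%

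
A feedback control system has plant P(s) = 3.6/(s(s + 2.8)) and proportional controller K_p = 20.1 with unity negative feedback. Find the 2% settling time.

From 1 + K_pP(s) = 0: s² + 2.8s + 72.36 = 0 ⇒ ω_n = 8.506, ζ = 0.1646.
2% settling time T_s ≈ 4/(ζω_n) = 4/1.4 = 2.86 s.

T_s ≈ 2.86 s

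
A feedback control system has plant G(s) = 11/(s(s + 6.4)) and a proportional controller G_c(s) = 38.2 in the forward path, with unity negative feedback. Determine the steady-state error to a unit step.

The open loop G_c(s)G(s) has a pole at the origin (type 1), so the static position error constant is infinite and e_ss = 1/(1+∞) = 0.

0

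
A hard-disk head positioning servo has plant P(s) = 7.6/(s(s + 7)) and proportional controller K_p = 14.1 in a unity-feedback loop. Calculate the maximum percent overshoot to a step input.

Closed-loop characteristic equation: s² + 7s + 107.2 = 0, so ω_n = 10.35 rad/s and ζ = 7/(2·10.35) = 0.3381.
%OS = 100·exp(−πζ/√(1−ζ²)) = 100·exp(−π·0.3381/√0.8857) = 32.3%.

32.3%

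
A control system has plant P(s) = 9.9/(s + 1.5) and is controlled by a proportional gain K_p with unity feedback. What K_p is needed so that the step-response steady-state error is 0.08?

Steady-state error for a unit step on this type-0 loop is 1/(1 + K_p·P(0)).
P(0) = 6.6. Require 1/(1 + K_p·6.6) = 0.08, so 1 + 6.6·K_p = 12.5.
K_p = (12.5 − 1)/6.6 = 1.74.

K_p = 1.74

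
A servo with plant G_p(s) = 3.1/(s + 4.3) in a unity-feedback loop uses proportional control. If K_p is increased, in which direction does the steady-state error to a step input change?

decrease

e_ss = 1/(1 + K_p·G_p(0)); a larger K_p raises the denominator, so e_ss decreases.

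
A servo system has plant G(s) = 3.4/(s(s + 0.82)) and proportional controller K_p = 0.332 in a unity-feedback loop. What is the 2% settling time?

The closed-loop denominator s² + 0.82s + 1.129 gives ω_n = √1.129 = 1.062 and ζ = 0.82/(2ω_n) = 0.3859.
2% settling time T_s ≈ 4/(ζω_n) = 4/0.41 = 9.76 s.

T_s ≈ 9.76 s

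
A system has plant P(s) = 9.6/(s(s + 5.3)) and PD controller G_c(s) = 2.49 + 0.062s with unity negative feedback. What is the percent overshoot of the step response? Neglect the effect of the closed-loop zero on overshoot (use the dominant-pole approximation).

9.31%

Forward path: (2.49 + 0.062s)·9.6/(s(s+5.3)). The closed-loop characteristic equation is s² + (5.3 + 9.6·0.062)s + 9.6·2.49 = 0.
That is s² + 5.895s + 23.9 = 0, so ω_n = 4.889 rad/s and ζ = 5.895/(2·4.889) = 0.6029.
%OS = 100·exp(−πζ/√(1−ζ²)) = 9.31%.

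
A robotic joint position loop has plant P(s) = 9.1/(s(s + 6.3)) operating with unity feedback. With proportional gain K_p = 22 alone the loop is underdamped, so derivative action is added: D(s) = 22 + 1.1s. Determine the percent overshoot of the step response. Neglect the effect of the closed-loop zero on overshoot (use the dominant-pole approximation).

10.9%

Forward path: (22 + 1.1s)·9.1/(s(s+6.3)). The closed-loop characteristic equation is s² + (6.3 + 9.1·1.1)s + 9.1·22 = 0.
That is s² + 16.31s + 200.2 = 0, so ω_n = 14.15 rad/s and ζ = 16.31/(2·14.15) = 0.5764.
%OS = 100·exp(−πζ/√(1−ζ²)) = 10.9%.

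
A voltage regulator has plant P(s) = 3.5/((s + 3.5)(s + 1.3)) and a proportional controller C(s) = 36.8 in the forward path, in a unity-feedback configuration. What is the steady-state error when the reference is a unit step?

The loop is type 0. Static position error constant K_pos = C(0)·P(0) = 36.8·0.7692 = 28.31.
Steady-state error to a unit step: e_ss = 1/(1+K_pos) = 1/29.31 = 0.0341.

0.0341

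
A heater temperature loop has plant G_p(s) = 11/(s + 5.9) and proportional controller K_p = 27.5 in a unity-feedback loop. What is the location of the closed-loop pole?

Closed-loop transfer function: T(s) = K_p·G_p(s)/(1 + K_p·G_p(s)) = 302.5/(s + 5.9 + 302.5) = 302.5/(s + 308.4).
The closed-loop pole is at s = −308.4.

s = -308.4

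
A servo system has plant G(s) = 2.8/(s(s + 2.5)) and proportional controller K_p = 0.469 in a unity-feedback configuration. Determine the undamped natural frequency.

ω_n = 1.15 rad/s

With unity feedback the closed-loop characteristic equation is s² + 2.5s + 0.469·2.8 = s² + 2.5s + 1.313 = 0.
Matching s² + 2ζω_n s + ω_n²: ω_n = √1.313 = 1.146 rad/s and 2ζω_n = 2.5, so ζ = 2.5/(2·1.146) = 1.09.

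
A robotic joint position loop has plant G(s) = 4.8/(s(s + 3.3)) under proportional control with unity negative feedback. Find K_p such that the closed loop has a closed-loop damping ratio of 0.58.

Closed-loop characteristic equation: s² + 3.3s + K_p·4.8 = 0.
So ω_n = √(4.8K_p) and 2ζω_n = 3.3, giving ζ = 3.3/(2√(4.8K_p)).
Setting ζ = 0.58: √(4.8K_p) = 3.3/(2·0.58) = 2.845, so K_p = 8.093/4.8 = 1.69.

K_p = 1.69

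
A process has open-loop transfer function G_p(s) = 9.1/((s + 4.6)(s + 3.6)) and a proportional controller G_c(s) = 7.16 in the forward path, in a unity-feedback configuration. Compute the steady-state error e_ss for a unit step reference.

The loop is type 0. Static position error constant K_pos = G_c(0)·G_p(0) = 7.16·0.5495 = 3.935.
Steady-state error to a unit step: e_ss = 1/(1+K_pos) = 1/4.935 = 0.203.

0.203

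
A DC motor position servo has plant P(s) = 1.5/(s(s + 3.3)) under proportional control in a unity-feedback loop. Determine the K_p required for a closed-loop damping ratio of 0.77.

K_p = 3.06

Closed-loop characteristic equation: s² + 3.3s + K_p·1.5 = 0.
So ω_n = √(1.5K_p) and 2ζω_n = 3.3, giving ζ = 3.3/(2√(1.5K_p)).
Setting ζ = 0.77: √(1.5K_p) = 3.3/(2·0.77) = 2.143, so K_p = 4.592/1.5 = 3.06.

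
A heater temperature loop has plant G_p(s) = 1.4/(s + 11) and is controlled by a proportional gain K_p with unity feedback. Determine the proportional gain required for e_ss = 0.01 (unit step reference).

The loop is type 0, so e_ss(step) = 1/(1 + K_pos) with K_pos = K_p·G_p(0).
G_p(0) = 0.1273. Require 1/(1 + K_p·0.1273) = 0.01, so 1 + 0.1273·K_p = 100.
K_p = (100 − 1)/0.1273 = 778.

K_p = 778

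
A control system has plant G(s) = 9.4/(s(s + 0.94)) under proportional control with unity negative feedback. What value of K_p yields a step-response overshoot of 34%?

K_p = 0.223

From %OS = 100·exp(−πζ/√(1−ζ²)) = 34%, ζ = −ln(0.34)/√(π²+ln²(0.34)) = 0.3248.
Characteristic equation s² + 0.94s + 9.4K_p = 0 gives ζ = 0.94/(2√(9.4K_p)).
Setting ζ = 0.3248: √(9.4K_p) = 0.94/(2·0.3248) = 1.447, so K_p = 2.094/9.4 = 0.223.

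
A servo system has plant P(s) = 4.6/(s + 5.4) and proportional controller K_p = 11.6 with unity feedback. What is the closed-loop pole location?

Closed-loop transfer function: T(s) = K_p·P(s)/(1 + K_p·P(s)) = 53.36/(s + 5.4 + 53.36) = 53.36/(s + 58.76).
The closed-loop pole is at s = −58.76.

s = -58.76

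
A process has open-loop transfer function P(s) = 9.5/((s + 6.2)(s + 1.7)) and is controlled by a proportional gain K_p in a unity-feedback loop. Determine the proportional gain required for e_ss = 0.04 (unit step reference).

For a type-0 loop with proportional control, e_ss = 1/(1 + K_p·P(0)).
P(0) = 0.9013. Require 1/(1 + K_p·0.9013) = 0.04, so 1 + 0.9013·K_p = 25.
K_p = (25 − 1)/0.9013 = 26.6.

K_p = 26.6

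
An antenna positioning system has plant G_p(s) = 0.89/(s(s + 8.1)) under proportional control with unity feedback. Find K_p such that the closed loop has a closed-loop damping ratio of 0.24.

K_p = 320

Closed-loop characteristic equation: s² + 8.1s + K_p·0.89 = 0.
So ω_n = √(0.89K_p) and 2ζω_n = 8.1, giving ζ = 8.1/(2√(0.89K_p)).
Setting ζ = 0.24: √(0.89K_p) = 8.1/(2·0.24) = 16.88, so K_p = 284.8/0.89 = 320.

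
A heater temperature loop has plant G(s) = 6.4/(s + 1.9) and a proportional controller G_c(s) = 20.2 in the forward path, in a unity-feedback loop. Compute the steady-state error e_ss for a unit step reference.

The loop is type 0. Static position error constant K_pos = G_c(0)·G(0) = 20.2·3.368 = 68.04.
Steady-state error to a unit step: e_ss = 1/(1+K_pos) = 1/69.04 = 0.0145.

0.0145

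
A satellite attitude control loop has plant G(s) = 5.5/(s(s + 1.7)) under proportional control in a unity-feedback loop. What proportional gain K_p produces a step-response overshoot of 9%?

K_p = 0.355

From %OS = 100·exp(−πζ/√(1−ζ²)) = 9%, ζ = −ln(0.09)/√(π²+ln²(0.09)) = 0.6083.
Characteristic equation s² + 1.7s + 5.5K_p = 0 gives ζ = 1.7/(2√(5.5K_p)).
Setting ζ = 0.6083: √(5.5K_p) = 1.7/(2·0.6083) = 1.397, so K_p = 1.952/5.5 = 0.355.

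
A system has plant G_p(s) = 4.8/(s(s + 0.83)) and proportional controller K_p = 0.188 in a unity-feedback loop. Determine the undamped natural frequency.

ω_n = 0.95 rad/s

1 + K_p·G_p(s) = 0 gives s² + 0.83s + 0.9024 = 0.
So ω_n² = 0.9024 ⇒ ω_n = 0.9499 rad/s, and ζ = 0.83/(2ω_n) = 0.437.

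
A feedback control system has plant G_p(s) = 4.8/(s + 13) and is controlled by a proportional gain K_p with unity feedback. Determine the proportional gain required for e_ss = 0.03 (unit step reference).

K_p = 87.6

Steady-state error for a unit step on this type-0 loop is 1/(1 + K_p·G_p(0)).
G_p(0) = 0.3692. Require 1/(1 + K_p·0.3692) = 0.03, so 1 + 0.3692·K_p = 33.33.
K_p = (33.33 − 1)/0.3692 = 87.6.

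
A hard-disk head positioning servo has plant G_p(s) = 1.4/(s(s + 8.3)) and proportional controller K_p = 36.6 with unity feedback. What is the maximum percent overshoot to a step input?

10.7%

From 1 + K_pG_p(s) = 0: s² + 8.3s + 51.24 = 0 ⇒ ω_n = 7.158, ζ = 0.5798.
%OS = 100·exp(−πζ/√(1−ζ²)) = 100·exp(−π·0.5798/√0.6639) = 10.7%.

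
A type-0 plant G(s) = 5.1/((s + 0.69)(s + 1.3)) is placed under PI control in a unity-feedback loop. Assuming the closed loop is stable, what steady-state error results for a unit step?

0

The PI controller's integrator makes the forward path type 1, so e_ss to a step is zero.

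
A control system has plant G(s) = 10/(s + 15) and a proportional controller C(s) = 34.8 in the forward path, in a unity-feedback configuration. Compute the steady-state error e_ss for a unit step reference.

0.0413

The loop is type 0. Static position error constant K_pos = C(0)·G(0) = 34.8·0.6667 = 23.2.
Steady-state error to a unit step: e_ss = 1/(1+K_pos) = 1/24.2 = 0.0413.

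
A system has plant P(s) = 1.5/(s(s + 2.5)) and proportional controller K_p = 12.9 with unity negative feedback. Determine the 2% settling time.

T_s ≈ 3.2 s

The closed-loop denominator s² + 2.5s + 19.35 gives ω_n = √19.35 = 4.399 and ζ = 2.5/(2ω_n) = 0.2842.
2% settling time T_s ≈ 4/(ζω_n) = 4/1.25 = 3.2 s.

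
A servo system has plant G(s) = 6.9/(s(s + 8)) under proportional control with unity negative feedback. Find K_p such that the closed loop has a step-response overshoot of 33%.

From %OS = 100·exp(−πζ/√(1−ζ²)) = 33%, ζ = −ln(0.33)/√(π²+ln²(0.33)) = 0.3328.
Characteristic equation s² + 8s + 6.9K_p = 0 gives ζ = 8/(2√(6.9K_p)).
Setting ζ = 0.3328: √(6.9K_p) = 8/(2·0.3328) = 12.02, so K_p = 144.5/6.9 = 20.9.

K_p = 20.9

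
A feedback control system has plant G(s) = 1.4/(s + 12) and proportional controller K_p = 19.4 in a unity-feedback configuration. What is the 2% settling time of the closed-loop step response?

T_s ≈ 0.102 s

Closed-loop transfer function: T(s) = K_p·G(s)/(1 + K_p·G(s)) = 27.16/(s + 12 + 27.16) = 27.16/(s + 39.16).
Time constant τ = 1/39.16 = 0.02554 s, so the 2% settling time is about 4τ = 0.102 s.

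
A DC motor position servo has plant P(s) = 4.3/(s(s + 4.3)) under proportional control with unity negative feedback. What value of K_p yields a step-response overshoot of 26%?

From %OS = 100·exp(−πζ/√(1−ζ²)) = 26%, ζ = −ln(0.26)/√(π²+ln²(0.26)) = 0.3941.
Characteristic equation s² + 4.3s + 4.3K_p = 0 gives ζ = 4.3/(2√(4.3K_p)).
Setting ζ = 0.3941: √(4.3K_p) = 4.3/(2·0.3941) = 5.456, so K_p = 29.76/4.3 = 6.92.

K_p = 6.92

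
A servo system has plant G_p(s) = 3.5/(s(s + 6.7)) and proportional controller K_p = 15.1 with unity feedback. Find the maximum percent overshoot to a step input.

19.6%

Closed-loop characteristic equation: s² + 6.7s + 52.85 = 0, so ω_n = 7.27 rad/s and ζ = 6.7/(2·7.27) = 0.4608.
%OS = 100·exp(−πζ/√(1−ζ²)) = 100·exp(−π·0.4608/√0.7877) = 19.6%.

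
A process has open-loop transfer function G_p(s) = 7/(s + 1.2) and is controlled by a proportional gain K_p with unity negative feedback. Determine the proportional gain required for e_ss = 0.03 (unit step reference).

K_p = 5.54

Steady-state error for a unit step on this type-0 loop is 1/(1 + K_p·G_p(0)).
G_p(0) = 5.833. Require 1/(1 + K_p·5.833) = 0.03, so 1 + 5.833·K_p = 33.33.
K_p = (33.33 − 1)/5.833 = 5.54.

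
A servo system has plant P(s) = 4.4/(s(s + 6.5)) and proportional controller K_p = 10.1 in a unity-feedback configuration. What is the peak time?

T_p = 0.54 s

Closed-loop characteristic equation: s² + 6.5s + 44.44 = 0, so ω_n = 6.666 rad/s and ζ = 6.5/(2·6.666) = 0.4875.
Damped frequency ω_d = ω_n√(1−ζ²) = 5.82 rad/s, so peak time T_p = π/ω_d = 0.54 s.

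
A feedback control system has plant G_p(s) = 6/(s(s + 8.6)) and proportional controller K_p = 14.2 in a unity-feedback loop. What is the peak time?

Closed-loop characteristic equation: s² + 8.6s + 85.2 = 0, so ω_n = 9.23 rad/s and ζ = 8.6/(2·9.23) = 0.4659.
Damped frequency ω_d = ω_n√(1−ζ²) = 8.168 rad/s, so peak time T_p = π/ω_d = 0.385 s.

T_p = 0.385 s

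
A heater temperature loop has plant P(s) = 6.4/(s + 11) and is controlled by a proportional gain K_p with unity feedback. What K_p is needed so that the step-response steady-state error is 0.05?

K_p = 32.7

Steady-state error for a unit step on this type-0 loop is 1/(1 + K_p·P(0)).
P(0) = 0.5818. Require 1/(1 + K_p·0.5818) = 0.05, so 1 + 0.5818·K_p = 20.
K_p = (20 − 1)/0.5818 = 32.7.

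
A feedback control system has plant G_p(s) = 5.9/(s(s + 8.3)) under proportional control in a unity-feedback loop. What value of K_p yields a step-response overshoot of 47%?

K_p = 53.5

From %OS = 100·exp(−πζ/√(1−ζ²)) = 47%, ζ = −ln(0.47)/√(π²+ln²(0.47)) = 0.2337.
Characteristic equation s² + 8.3s + 5.9K_p = 0 gives ζ = 8.3/(2√(5.9K_p)).
Setting ζ = 0.2337: √(5.9K_p) = 8.3/(2·0.2337) = 17.76, so K_p = 315.4/5.9 = 53.5.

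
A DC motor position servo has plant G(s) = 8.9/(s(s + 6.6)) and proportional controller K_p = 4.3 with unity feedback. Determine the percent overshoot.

13.8%

Closed-loop characteristic equation: s² + 6.6s + 38.27 = 0, so ω_n = 6.186 rad/s and ζ = 6.6/(2·6.186) = 0.5334.
%OS = 100·exp(−πζ/√(1−ζ²)) = 100·exp(−π·0.5334/√0.7154) = 13.8%.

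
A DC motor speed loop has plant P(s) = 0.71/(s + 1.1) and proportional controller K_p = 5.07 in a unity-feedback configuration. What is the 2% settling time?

Closed-loop transfer function: T(s) = K_p·P(s)/(1 + K_p·P(s)) = 3.6/(s + 1.1 + 3.6) = 3.6/(s + 4.7).
Time constant τ = 1/4.7 = 0.2128 s, so the 2% settling time is about 4τ = 0.851 s.

T_s ≈ 0.851 s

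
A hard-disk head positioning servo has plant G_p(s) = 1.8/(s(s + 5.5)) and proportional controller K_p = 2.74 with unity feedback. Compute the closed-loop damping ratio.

ζ = 1.24

1 + K_p·G_p(s) = 0 gives s² + 5.5s + 4.932 = 0.
So ω_n² = 4.932 ⇒ ω_n = 2.221 rad/s, and ζ = 5.5/(2ω_n) = 1.24.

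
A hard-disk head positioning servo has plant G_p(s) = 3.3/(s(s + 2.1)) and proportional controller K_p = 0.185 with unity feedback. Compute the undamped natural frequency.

ω_n = 0.781 rad/s

With unity feedback the closed-loop characteristic equation is s² + 2.1s + 0.185·3.3 = s² + 2.1s + 0.6105 = 0.
Matching s² + 2ζω_n s + ω_n²: ω_n = √0.6105 = 0.7813 rad/s and 2ζω_n = 2.1, so ζ = 2.1/(2·0.7813) = 1.34.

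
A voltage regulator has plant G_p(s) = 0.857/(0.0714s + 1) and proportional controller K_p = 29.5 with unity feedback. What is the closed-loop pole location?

Closed loop: T(s) = K_p·G_p/(1+K_p·G_p) = 25.28/(0.0714s + 1 + 25.28), with pole at s = −(1 + 25.28)/0.0714 = −368.1.

s = -368.1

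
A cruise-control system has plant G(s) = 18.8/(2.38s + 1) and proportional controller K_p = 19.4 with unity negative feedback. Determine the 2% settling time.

T_s ≈ 0.026 s

Closed loop: T(s) = K_p·G/(1+K_p·G) = 364.7/(2.38s + 1 + 364.7), with pole at s = −(1 + 364.7)/2.38 = −153.7.
τ = 1/153.7 = 0.006508 s, so 2% settling time ≈ 4τ = 0.026 s.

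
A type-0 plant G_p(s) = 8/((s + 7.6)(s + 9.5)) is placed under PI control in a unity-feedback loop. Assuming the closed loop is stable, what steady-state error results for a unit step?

The PI controller's integrator makes the forward path type 1, so e_ss to a step is zero.

0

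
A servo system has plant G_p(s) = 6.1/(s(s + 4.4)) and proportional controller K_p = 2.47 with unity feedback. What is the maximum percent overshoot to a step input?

11.5%

Closed-loop characteristic equation: s² + 4.4s + 15.07 = 0, so ω_n = 3.882 rad/s and ζ = 4.4/(2·3.882) = 0.5668.
%OS = 100·exp(−πζ/√(1−ζ²)) = 100·exp(−π·0.5668/√0.6788) = 11.5%.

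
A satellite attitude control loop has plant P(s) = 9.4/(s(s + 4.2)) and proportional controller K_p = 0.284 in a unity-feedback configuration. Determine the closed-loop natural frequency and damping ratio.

ω_n = 1.63 rad/s, ζ = 1.29

1 + K_p·P(s) = 0 gives s² + 4.2s + 2.67 = 0.
Matching s² + 2ζω_n s + ω_n²: ω_n = √2.67 = 1.634 rad/s and 2ζω_n = 4.2, so ζ = 4.2/(2·1.634) = 1.29.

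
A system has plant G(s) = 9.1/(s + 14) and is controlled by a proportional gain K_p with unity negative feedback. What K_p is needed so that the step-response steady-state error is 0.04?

Steady-state error for a unit step on this type-0 loop is 1/(1 + K_p·G(0)).
G(0) = 0.65. Require 1/(1 + K_p·0.65) = 0.04, so 1 + 0.65·K_p = 25.
K_p = (25 − 1)/0.65 = 36.9.

K_p = 36.9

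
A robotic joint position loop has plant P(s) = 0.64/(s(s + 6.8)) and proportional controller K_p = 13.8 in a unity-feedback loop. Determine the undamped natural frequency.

The closed-loop denominator is s(s+6.8) + 13.8·0.64 = s² + 6.8s + 8.832.
So ω_n² = 8.832 ⇒ ω_n = 2.972 rad/s, and ζ = 6.8/(2ω_n) = 1.14.

ω_n = 2.97 rad/s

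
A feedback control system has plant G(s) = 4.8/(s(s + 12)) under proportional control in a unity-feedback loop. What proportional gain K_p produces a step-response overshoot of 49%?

K_p = 153

From %OS = 100·exp(−πζ/√(1−ζ²)) = 49%, ζ = −ln(0.49)/√(π²+ln²(0.49)) = 0.2214.
Characteristic equation s² + 12s + 4.8K_p = 0 gives ζ = 12/(2√(4.8K_p)).
Setting ζ = 0.2214: √(4.8K_p) = 12/(2·0.2214) = 27.1, so K_p = 734.2/4.8 = 153.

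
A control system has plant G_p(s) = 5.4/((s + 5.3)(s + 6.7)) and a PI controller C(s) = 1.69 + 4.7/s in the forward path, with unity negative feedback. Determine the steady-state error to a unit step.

0

The open loop C(s)G_p(s) has a pole at the origin (type 1), so the static position error constant is infinite and e_ss = 1/(1+∞) = 0.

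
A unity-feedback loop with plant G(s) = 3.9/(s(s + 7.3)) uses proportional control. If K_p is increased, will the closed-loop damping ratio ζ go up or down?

ζ = 7.3/(2√(3.9K_p)); increasing K_p raises the denominator, so ζ falls.

decrease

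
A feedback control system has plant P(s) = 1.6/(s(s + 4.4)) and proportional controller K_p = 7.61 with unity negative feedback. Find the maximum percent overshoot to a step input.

From 1 + K_pP(s) = 0: s² + 4.4s + 12.18 = 0 ⇒ ω_n = 3.489, ζ = 0.6305.
%OS = 100·exp(−πζ/√(1−ζ²)) = 100·exp(−π·0.6305/√0.6025) = 7.79%.

7.79%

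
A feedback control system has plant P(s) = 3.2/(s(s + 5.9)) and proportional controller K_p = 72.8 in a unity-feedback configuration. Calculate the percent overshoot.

53.9%

Closed-loop characteristic equation: s² + 5.9s + 233 = 0, so ω_n = 15.26 rad/s and ζ = 5.9/(2·15.26) = 0.1933.
%OS = 100·exp(−πζ/√(1−ζ²)) = 100·exp(−π·0.1933/√0.9626) = 53.9%.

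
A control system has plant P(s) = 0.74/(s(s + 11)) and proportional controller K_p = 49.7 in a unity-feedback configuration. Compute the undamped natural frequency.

ω_n = 6.06 rad/s

1 + K_p·P(s) = 0 gives s² + 11s + 36.78 = 0.
So ω_n² = 36.78 ⇒ ω_n = 6.064 rad/s, and ζ = 11/(2ω_n) = 0.907.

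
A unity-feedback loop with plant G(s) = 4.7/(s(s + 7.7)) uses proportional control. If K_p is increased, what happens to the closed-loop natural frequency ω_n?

increase

ω_n = √(4.7·K_p), which grows with K_p.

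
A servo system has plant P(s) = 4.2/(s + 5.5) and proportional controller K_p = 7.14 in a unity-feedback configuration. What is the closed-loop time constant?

τ = 0.0282 s

Closed-loop transfer function: T(s) = K_p·P(s)/(1 + K_p·P(s)) = 29.99/(s + 5.5 + 29.99) = 29.99/(s + 35.49).
Time constant τ = 1/35.49 = 0.0282 s.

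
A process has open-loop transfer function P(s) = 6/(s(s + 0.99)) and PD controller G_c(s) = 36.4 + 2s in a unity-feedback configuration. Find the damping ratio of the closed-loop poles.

ζ = 0.439

Forward path: (36.4 + 2s)·6/(s(s+0.99)). The closed-loop characteristic equation is s² + (0.99 + 6·2)s + 6·36.4 = 0.
That is s² + 12.99s + 218.4 = 0, so ω_n = 14.78 rad/s and ζ = 12.99/(2·14.78) = 0.4395.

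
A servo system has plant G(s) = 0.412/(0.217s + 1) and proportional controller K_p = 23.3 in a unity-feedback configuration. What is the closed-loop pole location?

Closed loop: T(s) = K_p·G/(1+K_p·G) = 9.6/(0.217s + 1 + 9.6), with pole at s = −(1 + 9.6)/0.217 = −48.85.

s = -48.85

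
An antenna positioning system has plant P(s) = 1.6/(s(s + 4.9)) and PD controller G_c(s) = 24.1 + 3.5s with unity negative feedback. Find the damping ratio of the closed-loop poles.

Forward path: (24.1 + 3.5s)·1.6/(s(s+4.9)). The closed-loop characteristic equation is s² + (4.9 + 1.6·3.5)s + 1.6·24.1 = 0.
That is s² + 10.5s + 38.56 = 0, so ω_n = 6.21 rad/s and ζ = 10.5/(2·6.21) = 0.8455.

ζ = 0.845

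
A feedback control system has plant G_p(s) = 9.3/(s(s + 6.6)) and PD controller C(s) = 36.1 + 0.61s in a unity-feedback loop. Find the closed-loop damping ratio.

Forward path: (36.1 + 0.61s)·9.3/(s(s+6.6)). The closed-loop characteristic equation is s² + (6.6 + 9.3·0.61)s + 9.3·36.1 = 0.
That is s² + 12.27s + 335.7 = 0, so ω_n = 18.32 rad/s and ζ = 12.27/(2·18.32) = 0.3349.

ζ = 0.335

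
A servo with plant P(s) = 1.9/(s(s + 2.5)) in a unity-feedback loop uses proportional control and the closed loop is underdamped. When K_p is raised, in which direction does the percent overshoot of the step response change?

Characteristic equation s² + 2.5s + K_p·1.9 = 0: raising K_p raises ω_n while 2ζω_n = 2.5 is fixed, so ζ falls and overshoot grows.

increase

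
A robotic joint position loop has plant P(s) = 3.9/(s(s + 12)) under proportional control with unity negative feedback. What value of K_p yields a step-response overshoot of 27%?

K_p = 62.4

From %OS = 100·exp(−πζ/√(1−ζ²)) = 27%, ζ = −ln(0.27)/√(π²+ln²(0.27)) = 0.3847.
Characteristic equation s² + 12s + 3.9K_p = 0 gives ζ = 12/(2√(3.9K_p)).
Setting ζ = 0.3847: √(3.9K_p) = 12/(2·0.3847) = 15.6, so K_p = 243.3/3.9 = 62.4.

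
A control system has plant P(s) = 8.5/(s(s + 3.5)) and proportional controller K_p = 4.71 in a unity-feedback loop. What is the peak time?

T_p = 0.517 s

From 1 + K_pP(s) = 0: s² + 3.5s + 40.03 = 0 ⇒ ω_n = 6.327, ζ = 0.2766.
Damped frequency ω_d = ω_n√(1−ζ²) = 6.081 rad/s, so peak time T_p = π/ω_d = 0.517 s.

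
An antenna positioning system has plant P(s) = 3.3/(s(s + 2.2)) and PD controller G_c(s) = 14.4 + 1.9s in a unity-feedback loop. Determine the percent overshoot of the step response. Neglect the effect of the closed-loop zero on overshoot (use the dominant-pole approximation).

Forward path: (14.4 + 1.9s)·3.3/(s(s+2.2)). The closed-loop characteristic equation is s² + (2.2 + 3.3·1.9)s + 3.3·14.4 = 0.
That is s² + 8.47s + 47.52 = 0, so ω_n = 6.893 rad/s and ζ = 8.47/(2·6.893) = 0.6143.
%OS = 100·exp(−πζ/√(1−ζ²)) = 8.66%.

8.66%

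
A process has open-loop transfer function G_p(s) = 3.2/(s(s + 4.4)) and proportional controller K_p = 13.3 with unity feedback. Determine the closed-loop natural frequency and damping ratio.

ω_n = 6.52 rad/s, ζ = 0.337

The closed-loop denominator is s(s+4.4) + 13.3·3.2 = s² + 4.4s + 42.56.
Matching s² + 2ζω_n s + ω_n²: ω_n = √42.56 = 6.524 rad/s and 2ζω_n = 4.4, so ζ = 4.4/(2·6.524) = 0.337.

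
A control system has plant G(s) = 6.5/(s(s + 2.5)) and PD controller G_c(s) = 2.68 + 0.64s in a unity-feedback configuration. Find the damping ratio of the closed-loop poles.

ζ = 0.798

Forward path: (2.68 + 0.64s)·6.5/(s(s+2.5)). The closed-loop characteristic equation is s² + (2.5 + 6.5·0.64)s + 6.5·2.68 = 0.
That is s² + 6.66s + 17.42 = 0, so ω_n = 4.174 rad/s and ζ = 6.66/(2·4.174) = 0.7978.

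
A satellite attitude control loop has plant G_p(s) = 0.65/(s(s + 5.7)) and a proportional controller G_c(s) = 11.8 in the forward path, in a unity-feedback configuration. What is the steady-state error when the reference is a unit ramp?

The loop has one pole at the origin (type 1). Velocity error constant K_v = lim_{s→0} s·G_c(s)G_p(s) = 11.8·0.65/5.7 = 1.346.
Steady-state error to a unit ramp: e_ss = 1/K_v = 0.743.

0.743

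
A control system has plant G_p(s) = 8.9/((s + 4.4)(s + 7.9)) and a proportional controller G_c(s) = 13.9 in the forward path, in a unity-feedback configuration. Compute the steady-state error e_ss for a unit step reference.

The loop is type 0. Static position error constant K_pos = G_c(0)·G_p(0) = 13.9·0.256 = 3.559.
Steady-state error to a unit step: e_ss = 1/(1+K_pos) = 1/4.559 = 0.219.

0.219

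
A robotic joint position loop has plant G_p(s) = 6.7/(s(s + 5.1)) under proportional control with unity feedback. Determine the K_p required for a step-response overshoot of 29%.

K_p = 7.22

From %OS = 100·exp(−πζ/√(1−ζ²)) = 29%, ζ = −ln(0.29)/√(π²+ln²(0.29)) = 0.3666.
Characteristic equation s² + 5.1s + 6.7K_p = 0 gives ζ = 5.1/(2√(6.7K_p)).
Setting ζ = 0.3666: √(6.7K_p) = 5.1/(2·0.3666) = 6.956, so K_p = 48.38/6.7 = 7.22.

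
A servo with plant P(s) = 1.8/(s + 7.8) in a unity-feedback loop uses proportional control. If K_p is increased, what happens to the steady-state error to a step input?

decrease

The position error constant K_pos = K_p·P(0) grows with K_p, and e_ss = 1/(1+K_pos) falls.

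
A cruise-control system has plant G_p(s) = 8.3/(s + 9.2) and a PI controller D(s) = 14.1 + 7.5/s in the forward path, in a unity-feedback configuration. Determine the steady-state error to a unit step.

The open loop D(s)G_p(s) has a pole at the origin (type 1), so the static position error constant is infinite and e_ss = 1/(1+∞) = 0.

0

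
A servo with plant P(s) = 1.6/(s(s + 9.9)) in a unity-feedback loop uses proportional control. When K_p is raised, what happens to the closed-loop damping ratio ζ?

ζ = 9.9/(2√(1.6K_p)); increasing K_p raises the denominator, so ζ falls.

decrease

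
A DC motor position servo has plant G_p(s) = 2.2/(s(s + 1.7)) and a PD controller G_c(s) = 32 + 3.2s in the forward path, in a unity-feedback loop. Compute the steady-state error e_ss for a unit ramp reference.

0.0241

The loop has one pole at the origin (type 1). Velocity error constant K_v = lim_{s→0} s·G_c(s)G_p(s) = 32·2.2/1.7 = 41.41.
Steady-state error to a unit ramp: e_ss = 1/K_v = 0.0241.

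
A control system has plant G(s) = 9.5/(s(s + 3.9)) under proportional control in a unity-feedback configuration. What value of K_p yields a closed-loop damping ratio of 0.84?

K_p = 0.567

Closed-loop characteristic equation: s² + 3.9s + K_p·9.5 = 0.
So ω_n = √(9.5K_p) and 2ζω_n = 3.9, giving ζ = 3.9/(2√(9.5K_p)).
Setting ζ = 0.84: √(9.5K_p) = 3.9/(2·0.84) = 2.321, so K_p = 5.389/9.5 = 0.567.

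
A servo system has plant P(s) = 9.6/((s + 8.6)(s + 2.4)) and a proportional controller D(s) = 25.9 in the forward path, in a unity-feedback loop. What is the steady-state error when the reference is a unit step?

0.0766

The loop is type 0. Static position error constant K_pos = D(0)·P(0) = 25.9·0.4651 = 12.05.
Steady-state error to a unit step: e_ss = 1/(1+K_pos) = 1/13.05 = 0.0766.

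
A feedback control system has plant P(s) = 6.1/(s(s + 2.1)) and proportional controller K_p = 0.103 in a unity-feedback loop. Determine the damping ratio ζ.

ζ = 1.32

With unity feedback the closed-loop characteristic equation is s² + 2.1s + 0.103·6.1 = s² + 2.1s + 0.6283 = 0.
So ω_n² = 0.6283 ⇒ ω_n = 0.7927 rad/s, and ζ = 2.1/(2ω_n) = 1.32.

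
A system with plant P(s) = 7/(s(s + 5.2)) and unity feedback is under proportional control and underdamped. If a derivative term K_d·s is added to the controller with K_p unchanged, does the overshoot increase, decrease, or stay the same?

With PD the characteristic equation becomes s² + (a + K·K_d)s + K·K_p = 0; the damping term grows, ζ rises, overshoot falls.

decrease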